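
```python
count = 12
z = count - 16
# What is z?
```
Trace:
  count=12
  count=12, z=-4

Final answer: -4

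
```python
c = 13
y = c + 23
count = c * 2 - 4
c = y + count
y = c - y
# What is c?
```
Trace:
  c=13
  c=13, y=36
  c=13, y=36, count=22
  c=58, y=36, count=22
  c=58, y=22, count=22

Final answer: 58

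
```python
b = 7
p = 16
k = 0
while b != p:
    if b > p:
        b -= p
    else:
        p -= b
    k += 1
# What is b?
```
Trace:
  b=7
  b=7, p=16
  b=7, p=16, k=0
  b=7, p=9, k=1
  b=7, p=2, k=2
  b=5, p=2, k=3
  b=3, p=2, k=4
  b=1, p=2, k=5
  b=1, p=1, k=6

Final answer: 1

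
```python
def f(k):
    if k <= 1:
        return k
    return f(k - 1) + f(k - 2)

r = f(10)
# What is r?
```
Call trace (a repeated sub-call is expanded the first time; later identical calls just restate its return value):
f(k=10)
  f(k=9)
    f(k=8)
      f(k=7)
        f(k=6)
          f(k=5)
            f(k=4)
              f(k=3)
                f(k=2)
                  f(k=1)
                  -> return 1
                  f(k=0)
                  -> return 0
                -> return 1
                f(k=1)
                -> return 1
              -> return 2
              f(k=2) -> return 1  (same call as traced above)
            -> return 3
            f(k=3) -> return 2  (same call as traced above)
          -> return 5
          f(k=4) -> return 3  (same call as traced above)
        -> return 8
        f(k=5) -> return 5  (same call as traced above)
      -> return 13
      f(k=6) -> return 8  (same call as traced above)
    -> return 21
    f(k=7) -> return 13  (same call as traced above)
  -> return 34
  f(k=8) -> return 21  (same call as traced above)
-> return 55

Final answer: 55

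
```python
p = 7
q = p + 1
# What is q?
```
Trace:
  p=7
  p=7, q=8

Final answer: 8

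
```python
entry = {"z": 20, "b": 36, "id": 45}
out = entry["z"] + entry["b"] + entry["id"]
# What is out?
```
Trace:
  entry={'z': 20, 'b': 36, 'id': 45}
  entry={'z': 20, 'b': 36, 'id': 45}, out=101

Final answer: 101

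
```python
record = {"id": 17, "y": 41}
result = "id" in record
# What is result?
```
Trace:
  record={'id': 17, 'y': 41}
  record={'id': 17, 'y': 41}, result=True

Final answer: True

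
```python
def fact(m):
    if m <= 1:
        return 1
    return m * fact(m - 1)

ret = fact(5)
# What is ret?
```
Call trace:
fact(m=5)
  fact(m=4)
    fact(m=3)
      fact(m=2)
        fact(m=1)
        -> return 1
      -> return 2
    -> return 6
  -> return 24
-> return 120

Final answer: 120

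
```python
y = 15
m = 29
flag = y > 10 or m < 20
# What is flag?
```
Trace:
  y=15
  y=15, m=29
  y=15, m=29, flag=True

Final answer: True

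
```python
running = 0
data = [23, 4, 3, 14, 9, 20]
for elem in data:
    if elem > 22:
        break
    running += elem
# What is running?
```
Trace:
  running=0
  running=0, elem=23

Final answer: 0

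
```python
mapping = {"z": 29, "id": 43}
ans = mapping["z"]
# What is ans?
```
Trace:
  mapping={'z': 29, 'id': 43}
  mapping={'z': 29, 'id': 43}, ans=29

Final answer: 29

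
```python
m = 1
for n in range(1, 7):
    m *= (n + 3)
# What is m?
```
Trace:
  m=1
  m=4, n=1
  m=20, n=2
  m=120, n=3
  m=840, n=4
  m=6720, n=5
  m=60480, n=6

Final answer: 60480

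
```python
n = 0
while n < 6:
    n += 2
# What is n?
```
Trace:
  n=0
  n=2
  n=4
  n=6

Final answer: 6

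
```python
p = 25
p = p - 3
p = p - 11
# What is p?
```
Trace:
  p=25
  p=22
  p=11

Final answer: 11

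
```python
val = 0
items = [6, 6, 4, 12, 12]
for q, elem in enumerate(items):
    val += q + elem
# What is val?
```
Trace:
  val=0
  val=6, q=0, elem=6
  val=13, q=1, elem=6
  val=19, q=2, elem=4
  val=34, q=3, elem=12
  val=50, q=4, elem=12

Final answer: 50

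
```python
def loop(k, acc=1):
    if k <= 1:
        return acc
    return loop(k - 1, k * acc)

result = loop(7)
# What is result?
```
Call trace:
loop(k=7, acc=1)
  loop(k=6, acc=7)
    loop(k=5, acc=42)
      loop(k=4, acc=210)
        loop(k=3, acc=840)
          loop(k=2, acc=2520)
            loop(k=1, acc=5040)
            -> return 5040
          -> return 5040
        -> return 5040
      -> return 5040
    -> return 5040
  -> return 5040
-> return 5040

Final answer: 5040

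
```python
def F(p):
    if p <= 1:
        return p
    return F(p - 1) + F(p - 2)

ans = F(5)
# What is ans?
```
Call trace (a repeated sub-call is expanded the first time; later identical calls just restate its return value):
F(p=5)
  F(p=4)
    F(p=3)
      F(p=2)
        F(p=1)
        -> return 1
        F(p=0)
        -> return 0
      -> return 1
      F(p=1)
      -> return 1
    -> return 2
    F(p=2) -> return 1  (same call as traced above)
  -> return 3
  F(p=3) -> return 2  (same call as traced above)
-> return 5

Final answer: 5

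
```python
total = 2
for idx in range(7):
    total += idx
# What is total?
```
Trace:
  total=2
  total=2, idx=0
  total=3, idx=1
  total=5, idx=2
  total=8, idx=3
  total=12, idx=4
  total=17, idx=5
  total=23, idx=6

Final answer: 23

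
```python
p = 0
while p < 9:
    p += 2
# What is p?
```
Trace:
  p=0
  p=2
  p=4
  p=6
  p=8
  p=10

Final answer: 10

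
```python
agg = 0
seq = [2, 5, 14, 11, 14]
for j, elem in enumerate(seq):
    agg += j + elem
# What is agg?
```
Trace:
  agg=0
  agg=2, j=0, elem=2
  agg=8, j=1, elem=5
  agg=24, j=2, elem=14
  agg=38, j=3, elem=11
  agg=56, j=4, elem=14

Final answer: 56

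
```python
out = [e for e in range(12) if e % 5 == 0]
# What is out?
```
Trace:
  e=0
  e=1
  e=2
  e=3
  e=4
  e=5
  e=6
  e=7
  e=8
  e=9
  e=10
  e=11
  out=[0, 5, 10]

Final answer: [0, 5, 10]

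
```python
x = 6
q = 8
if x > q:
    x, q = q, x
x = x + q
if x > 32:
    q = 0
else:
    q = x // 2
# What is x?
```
Trace:
  x=6
  x=6, q=8
  x=6, q=8
  x=14, q=8
  x=14, q=7

Final answer: 14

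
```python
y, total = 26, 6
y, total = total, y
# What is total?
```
Trace:
  y=26, total=6
  y=6, total=26

Final answer: 26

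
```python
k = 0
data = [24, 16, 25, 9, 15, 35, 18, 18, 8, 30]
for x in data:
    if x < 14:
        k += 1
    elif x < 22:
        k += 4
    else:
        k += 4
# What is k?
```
Trace:
  k=0
  k=4, x=24
  k=8, x=16
  k=12, x=25
  k=13, x=9
  k=17, x=15
  k=21, x=35
  k=25, x=18
  k=29, x=18
  k=30, x=8
  k=34, x=30

Final answer: 34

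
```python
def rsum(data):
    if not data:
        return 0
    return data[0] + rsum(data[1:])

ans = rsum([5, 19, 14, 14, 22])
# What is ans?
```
Call trace:
rsum(data=[5, 19, 14, 14, 22])
  rsum(data=[19, 14, 14, 22])
    rsum(data=[14, 14, 22])
      rsum(data=[14, 22])
        rsum(data=[22])
          rsum(data=[])
          -> return 0
        -> return 22
      -> return 36
    -> return 50
  -> return 69
-> return 74

Final answer: 74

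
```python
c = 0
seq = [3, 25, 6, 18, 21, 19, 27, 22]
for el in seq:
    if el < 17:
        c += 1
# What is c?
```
Trace:
  c=0
  c=1, el=3
  c=1, el=25
  c=2, el=6
  c=2, el=18
  c=2, el=21
  c=2, el=19
  c=2, el=27
  c=2, el=22

Final answer: 2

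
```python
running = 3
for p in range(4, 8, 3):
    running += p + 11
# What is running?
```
Trace:
  running=3
  running=18, p=4
  running=36, p=7

Final answer: 36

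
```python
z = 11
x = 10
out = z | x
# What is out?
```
Trace:
  z=11
  z=11, x=10
  z=11, x=10, out=11

Final answer: 11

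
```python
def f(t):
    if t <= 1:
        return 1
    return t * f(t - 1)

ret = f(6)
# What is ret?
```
Call trace:
f(t=6)
  f(t=5)
    f(t=4)
      f(t=3)
        f(t=2)
          f(t=1)
          -> return 1
        -> return 2
      -> return 6
    -> return 24
  -> return 120
-> return 720

Final answer: 720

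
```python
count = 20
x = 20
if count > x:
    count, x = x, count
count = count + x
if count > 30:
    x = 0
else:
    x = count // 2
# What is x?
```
Trace:
  count=20
  count=20, x=20
  count=20, x=20
  count=40, x=20
  count=40, x=0

Final answer: 0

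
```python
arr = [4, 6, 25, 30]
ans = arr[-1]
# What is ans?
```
Trace:
  arr=[4, 6, 25, 30]
  arr=[4, 6, 25, 30], ans=30

Final answer: 30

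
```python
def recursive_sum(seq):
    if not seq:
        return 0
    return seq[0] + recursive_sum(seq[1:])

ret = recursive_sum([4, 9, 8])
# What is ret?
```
Call trace:
recursive_sum(seq=[4, 9, 8])
  recursive_sum(seq=[9, 8])
    recursive_sum(seq=[8])
      recursive_sum(seq=[])
      -> return 0
    -> return 8
  -> return 17
-> return 21

Final answer: 21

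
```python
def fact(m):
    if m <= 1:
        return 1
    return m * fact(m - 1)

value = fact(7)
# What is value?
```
Call trace:
fact(m=7)
  fact(m=6)
    fact(m=5)
      fact(m=4)
        fact(m=3)
          fact(m=2)
            fact(m=1)
            -> return 1
          -> return 2
        -> return 6
      -> return 24
    -> return 120
  -> return 720
-> return 5040

Final answer: 5040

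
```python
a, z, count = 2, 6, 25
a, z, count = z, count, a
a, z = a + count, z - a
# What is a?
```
Trace:
  a=2, z=6, count=25
  a=6, z=25, count=2
  a=8, z=19, count=2

Final answer: 8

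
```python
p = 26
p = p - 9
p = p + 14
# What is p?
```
Trace:
  p=26
  p=17
  p=31

Final answer: 31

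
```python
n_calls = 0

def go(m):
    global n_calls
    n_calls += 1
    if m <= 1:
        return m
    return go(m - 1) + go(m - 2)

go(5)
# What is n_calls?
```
Call trace (a repeated sub-call is expanded the first time; later identical calls just restate its return value):
go(m=5)
  go(m=4)
    go(m=3)
      go(m=2)
        go(m=1)
        -> return 1
        go(m=0)
        -> return 0
      -> return 1
      go(m=1)
      -> return 1
    -> return 2
    go(m=2) -> return 1  (same call as traced above)
  -> return 3
  go(m=3) -> return 2  (same call as traced above)
-> return 5

n_calls is incremented once per call, so count the calls in each subtree. Let C(m) = number of calls made by go(m).
C(0) = C(1) = 1 (base case, no recursion); C(m) = 1 + C(m - 1) + C(m - 2) otherwise.
C(2) = 1 + C(1) + C(0) = 1 + 1 + 1 = 3
C(3) = 1 + C(2) + C(1) = 1 + 3 + 1 = 5
C(4) = 1 + C(3) + C(2) = 1 + 5 + 3 = 9
C(5) = 1 + C(4) + C(3) = 1 + 9 + 5 = 15
n_calls = C(5) = 15

Final answer: 15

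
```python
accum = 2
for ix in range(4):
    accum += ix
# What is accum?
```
Trace:
  accum=2
  accum=2, ix=0
  accum=3, ix=1
  accum=5, ix=2
  accum=8, ix=3

Final answer: 8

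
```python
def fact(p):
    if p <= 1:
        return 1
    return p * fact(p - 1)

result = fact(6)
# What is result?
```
Call trace:
fact(p=6)
  fact(p=5)
    fact(p=4)
      fact(p=3)
        fact(p=2)
          fact(p=1)
          -> return 1
        -> return 2
      -> return 6
    -> return 24
  -> return 120
-> return 720

Final answer: 720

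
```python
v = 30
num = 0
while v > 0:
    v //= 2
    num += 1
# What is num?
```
Trace:
  v=30
  v=30, num=0
  v=15, num=1
  v=7, num=2
  v=3, num=3
  v=1, num=4
  v=0, num=5

Final answer: 5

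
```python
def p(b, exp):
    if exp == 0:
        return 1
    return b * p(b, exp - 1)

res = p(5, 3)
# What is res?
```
Call trace:
p(b=5, exp=3)
  p(b=5, exp=2)
    p(b=5, exp=1)
      p(b=5, exp=0)
      -> return 1
    -> return 5
  -> return 25
-> return 125

Final answer: 125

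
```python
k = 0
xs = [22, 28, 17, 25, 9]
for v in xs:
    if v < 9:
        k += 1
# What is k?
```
Trace:
  k=0
  k=0, v=22
  k=0, v=28
  k=0, v=17
  k=0, v=25
  k=0, v=9

Final answer: 0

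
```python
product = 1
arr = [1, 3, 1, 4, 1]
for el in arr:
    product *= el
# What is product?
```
Trace:
  product=1
  product=1, el=1
  product=3, el=3
  product=3, el=1
  product=12, el=4
  product=12, el=1

Final answer: 12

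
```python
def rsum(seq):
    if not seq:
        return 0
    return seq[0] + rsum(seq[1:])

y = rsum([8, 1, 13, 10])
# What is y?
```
Call trace:
rsum(seq=[8, 1, 13, 10])
  rsum(seq=[1, 13, 10])
    rsum(seq=[13, 10])
      rsum(seq=[10])
        rsum(seq=[])
        -> return 0
      -> return 10
    -> return 23
  -> return 24
-> return 32

Final answer: 32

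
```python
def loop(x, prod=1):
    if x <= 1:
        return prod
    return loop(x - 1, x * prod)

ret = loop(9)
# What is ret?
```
Call trace:
loop(x=9, prod=1)
  loop(x=8, prod=9)
    loop(x=7, prod=72)
      loop(x=6, prod=504)
        loop(x=5, prod=3024)
          loop(x=4, prod=15120)
            loop(x=3, prod=60480)
              loop(x=2, prod=181440)
                loop(x=1, prod=362880)
                -> return 362880
              -> return 362880
            -> return 362880
          -> return 362880
        -> return 362880
      -> return 362880
    -> return 362880
  -> return 362880
-> return 362880

Final answer: 362880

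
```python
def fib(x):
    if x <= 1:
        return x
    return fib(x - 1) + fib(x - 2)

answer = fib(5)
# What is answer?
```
Call trace (a repeated sub-call is expanded the first time; later identical calls just restate its return value):
fib(x=5)
  fib(x=4)
    fib(x=3)
      fib(x=2)
        fib(x=1)
        -> return 1
        fib(x=0)
        -> return 0
      -> return 1
      fib(x=1)
      -> return 1
    -> return 2
    fib(x=2) -> return 1  (same call as traced above)
  -> return 3
  fib(x=3) -> return 2  (same call as traced above)
-> return 5

Final answer: 5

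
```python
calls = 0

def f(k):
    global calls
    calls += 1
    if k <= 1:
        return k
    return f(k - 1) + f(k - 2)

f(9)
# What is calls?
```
Call trace (a repeated sub-call is expanded the first time; later identical calls just restate its return value):
f(k=9)
  f(k=8)
    f(k=7)
      f(k=6)
        f(k=5)
          f(k=4)
            f(k=3)
              f(k=2)
                f(k=1)
                -> return 1
                f(k=0)
                -> return 0
              -> return 1
              f(k=1)
              -> return 1
            -> return 2
            f(k=2) -> return 1  (same call as traced above)
          -> return 3
          f(k=3) -> return 2  (same call as traced above)
        -> return 5
        f(k=4) -> return 3  (same call as traced above)
      -> return 8
      f(k=5) -> return 5  (same call as traced above)
    -> return 13
    f(k=6) -> return 8  (same call as traced above)
  -> return 21
  f(k=7) -> return 13  (same call as traced above)
-> return 34

calls is incremented once per call, so count the calls in each subtree. Let C(k) = number of calls made by f(k).
C(0) = C(1) = 1 (base case, no recursion); C(k) = 1 + C(k - 1) + C(k - 2) otherwise.
C(2) = 1 + C(1) + C(0) = 1 + 1 + 1 = 3
C(3) = 1 + C(2) + C(1) = 1 + 3 + 1 = 5
C(4) = 1 + C(3) + C(2) = 1 + 5 + 3 = 9
C(5) = 1 + C(4) + C(3) = 1 + 9 + 5 = 15
C(6) = 1 + C(5) + C(4) = 1 + 15 + 9 = 25
C(7) = 1 + C(6) + C(5) = 1 + 25 + 15 = 41
C(8) = 1 + C(7) + C(6) = 1 + 41 + 25 = 67
C(9) = 1 + C(8) + C(7) = 1 + 67 + 41 = 109
calls = C(9) = 109

Final answer: 109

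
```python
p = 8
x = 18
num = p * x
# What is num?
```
Trace:
  p=8
  p=8, x=18
  p=8, x=18, num=144

Final answer: 144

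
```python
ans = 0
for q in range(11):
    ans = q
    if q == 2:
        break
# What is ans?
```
Trace:
  ans=0
  ans=0, q=0
  ans=1, q=1
  ans=2, q=2

Final answer: 2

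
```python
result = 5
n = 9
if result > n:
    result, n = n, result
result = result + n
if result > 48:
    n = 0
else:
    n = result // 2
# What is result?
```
Trace:
  result=5
  result=5, n=9
  result=5, n=9
  result=14, n=9
  result=14, n=7

Final answer: 14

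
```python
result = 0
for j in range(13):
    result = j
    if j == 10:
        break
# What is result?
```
Trace:
  result=0
  result=0, j=0
  result=1, j=1
  result=2, j=2
  result=3, j=3
  result=4, j=4
  result=5, j=5
  result=6, j=6
  result=7, j=7
  result=8, j=8
  result=9, j=9
  result=10, j=10

Final answer: 10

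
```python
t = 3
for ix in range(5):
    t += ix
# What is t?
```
Trace:
  t=3
  t=3, ix=0
  t=4, ix=1
  t=6, ix=2
  t=9, ix=3
  t=13, ix=4

Final answer: 13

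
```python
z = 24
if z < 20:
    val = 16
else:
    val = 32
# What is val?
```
Trace:
  z=24
  z=24, val=32

Final answer: 32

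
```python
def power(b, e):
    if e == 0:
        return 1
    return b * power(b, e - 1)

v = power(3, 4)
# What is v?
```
Call trace:
power(b=3, e=4)
  power(b=3, e=3)
    power(b=3, e=2)
      power(b=3, e=1)
        power(b=3, e=0)
        -> return 1
      -> return 3
    -> return 9
  -> return 27
-> return 81

Final answer: 81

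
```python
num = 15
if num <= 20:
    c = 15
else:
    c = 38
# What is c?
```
Trace:
  num=15
  num=15, c=15

Final answer: 15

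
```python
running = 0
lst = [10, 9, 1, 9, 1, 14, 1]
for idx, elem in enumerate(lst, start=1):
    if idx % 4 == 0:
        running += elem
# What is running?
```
Trace:
  running=0
  running=0, idx=1, elem=10
  running=0, idx=2, elem=9
  running=0, idx=3, elem=1
  running=9, idx=4, elem=9
  running=9, idx=5, elem=1
  running=9, idx=6, elem=14
  running=9, idx=7, elem=1

Final answer: 9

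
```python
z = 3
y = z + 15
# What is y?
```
Trace:
  z=3
  z=3, y=18

Final answer: 18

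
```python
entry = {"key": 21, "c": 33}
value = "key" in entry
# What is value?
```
Trace:
  entry={'key': 21, 'c': 33}
  entry={'key': 21, 'c': 33}, value=True

Final answer: True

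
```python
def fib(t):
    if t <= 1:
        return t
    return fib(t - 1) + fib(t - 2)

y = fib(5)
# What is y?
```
Call trace (a repeated sub-call is expanded the first time; later identical calls just restate its return value):
fib(t=5)
  fib(t=4)
    fib(t=3)
      fib(t=2)
        fib(t=1)
        -> return 1
        fib(t=0)
        -> return 0
      -> return 1
      fib(t=1)
      -> return 1
    -> return 2
    fib(t=2) -> return 1  (same call as traced above)
  -> return 3
  fib(t=3) -> return 2  (same call as traced above)
-> return 5

Final answer: 5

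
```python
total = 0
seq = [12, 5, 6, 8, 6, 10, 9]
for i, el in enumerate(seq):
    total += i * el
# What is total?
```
Trace:
  total=0
  total=0, i=0, el=12
  total=5, i=1, el=5
  total=17, i=2, el=6
  total=41, i=3, el=8
  total=65, i=4, el=6
  total=115, i=5, el=10
  total=169, i=6, el=9

Final answer: 169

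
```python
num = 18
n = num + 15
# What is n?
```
Trace:
  num=18
  num=18, n=33

Final answer: 33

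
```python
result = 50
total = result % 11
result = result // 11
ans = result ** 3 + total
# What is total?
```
Trace:
  result=50
  result=50, total=6
  result=4, total=6
  result=4, total=6, ans=70

Final answer: 6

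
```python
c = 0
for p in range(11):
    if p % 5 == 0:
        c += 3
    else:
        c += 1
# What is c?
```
Trace:
  c=0
  c=3, p=0
  c=4, p=1
  c=5, p=2
  c=6, p=3
  c=7, p=4
  c=10, p=5
  c=11, p=6
  c=12, p=7
  c=13, p=8
  c=14, p=9
  c=17, p=10

Final answer: 17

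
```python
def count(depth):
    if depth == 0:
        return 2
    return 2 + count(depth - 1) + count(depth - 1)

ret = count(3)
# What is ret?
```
Call trace (a repeated sub-call is expanded the first time; later identical calls just restate its return value):
count(depth=3)
  count(depth=2)
    count(depth=1)
      count(depth=0)
      -> return 2
      count(depth=0)
      -> return 2
    -> return 6
    count(depth=1) -> return 6  (same call as traced above)
  -> return 14
  count(depth=2) -> return 14  (same call as traced above)
-> return 30

Final answer: 30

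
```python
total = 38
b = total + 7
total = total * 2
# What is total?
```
Trace:
  total=38
  total=38, b=45
  total=76, b=45

Final answer: 76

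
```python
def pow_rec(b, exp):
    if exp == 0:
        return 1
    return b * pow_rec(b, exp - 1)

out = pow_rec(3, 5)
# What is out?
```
Call trace:
pow_rec(b=3, exp=5)
  pow_rec(b=3, exp=4)
    pow_rec(b=3, exp=3)
      pow_rec(b=3, exp=2)
        pow_rec(b=3, exp=1)
          pow_rec(b=3, exp=0)
          -> return 1
        -> return 3
      -> return 9
    -> return 27
  -> return 81
-> return 243

Final answer: 243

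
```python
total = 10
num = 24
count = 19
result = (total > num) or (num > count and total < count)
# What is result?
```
Trace:
  total=10
  total=10, num=24
  total=10, num=24, count=19
  total=10, num=24, count=19, result=True

Final answer: True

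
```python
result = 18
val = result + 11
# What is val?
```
Trace:
  result=18
  result=18, val=29

Final answer: 29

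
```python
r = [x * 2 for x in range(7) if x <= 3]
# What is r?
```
Trace:
  x=0
  x=1
  x=2
  x=3
  x=4
  x=5
  x=6
  r=[0, 2, 4, 6]

Final answer: [0, 2, 4, 6]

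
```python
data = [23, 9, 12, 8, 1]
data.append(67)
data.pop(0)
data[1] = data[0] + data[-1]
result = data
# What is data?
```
Trace:
  data=[23, 9, 12, 8, 1]
  data=[23, 9, 12, 8, 1, 67]
  data=[9, 12, 8, 1, 67]
  data=[9, 76, 8, 1, 67]
  data=[9, 76, 8, 1, 67], result=[9, 76, 8, 1, 67]

Final answer: [9, 76, 8, 1, 67]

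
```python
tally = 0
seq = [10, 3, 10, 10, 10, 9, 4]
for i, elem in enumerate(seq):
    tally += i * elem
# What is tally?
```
Trace:
  tally=0
  tally=0, i=0, elem=10
  tally=3, i=1, elem=3
  tally=23, i=2, elem=10
  tally=53, i=3, elem=10
  tally=93, i=4, elem=10
  tally=138, i=5, elem=9
  tally=162, i=6, elem=4

Final answer: 162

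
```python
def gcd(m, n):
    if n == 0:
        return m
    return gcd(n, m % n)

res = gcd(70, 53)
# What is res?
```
Call trace:
gcd(m=70, n=53)
  gcd(m=53, n=17)
    gcd(m=17, n=2)
      gcd(m=2, n=1)
        gcd(m=1, n=0)
        -> return 1
      -> return 1
    -> return 1
  -> return 1
-> return 1

Final answer: 1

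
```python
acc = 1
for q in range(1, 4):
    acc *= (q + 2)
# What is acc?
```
Trace:
  acc=1
  acc=3, q=1
  acc=12, q=2
  acc=60, q=3

Final answer: 60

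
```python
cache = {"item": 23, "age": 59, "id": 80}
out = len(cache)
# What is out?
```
Trace:
  cache={'item': 23, 'age': 59, 'id': 80}
  cache={'item': 23, 'age': 59, 'id': 80}, out=3

Final answer: 3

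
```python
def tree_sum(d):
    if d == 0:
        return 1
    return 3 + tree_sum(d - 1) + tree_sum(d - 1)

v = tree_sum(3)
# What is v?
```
Call trace (a repeated sub-call is expanded the first time; later identical calls just restate its return value):
tree_sum(d=3)
  tree_sum(d=2)
    tree_sum(d=1)
      tree_sum(d=0)
      -> return 1
      tree_sum(d=0)
      -> return 1
    -> return 5
    tree_sum(d=1) -> return 5  (same call as traced above)
  -> return 13
  tree_sum(d=2) -> return 13  (same call as traced above)
-> return 29

Final answer: 29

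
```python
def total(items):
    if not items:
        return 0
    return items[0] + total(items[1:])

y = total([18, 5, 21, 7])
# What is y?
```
Call trace:
total(items=[18, 5, 21, 7])
  total(items=[5, 21, 7])
    total(items=[21, 7])
      total(items=[7])
        total(items=[])
        -> return 0
      -> return 7
    -> return 28
  -> return 33
-> return 51

Final answer: 51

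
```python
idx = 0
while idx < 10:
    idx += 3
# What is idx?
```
Trace:
  idx=0
  idx=3
  idx=6
  idx=9
  idx=12

Final answer: 12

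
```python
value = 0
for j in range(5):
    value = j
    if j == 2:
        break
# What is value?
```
Trace:
  value=0
  value=0, j=0
  value=1, j=1
  value=2, j=2

Final answer: 2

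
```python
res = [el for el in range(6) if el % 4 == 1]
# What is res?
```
Trace:
  el=0
  el=1
  el=2
  el=3
  el=4
  el=5
  res=[1, 5]

Final answer: [1, 5]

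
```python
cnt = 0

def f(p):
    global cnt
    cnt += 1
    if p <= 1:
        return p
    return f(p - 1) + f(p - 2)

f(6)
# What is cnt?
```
Call trace (a repeated sub-call is expanded the first time; later identical calls just restate its return value):
f(p=6)
  f(p=5)
    f(p=4)
      f(p=3)
        f(p=2)
          f(p=1)
          -> return 1
          f(p=0)
          -> return 0
        -> return 1
        f(p=1)
        -> return 1
      -> return 2
      f(p=2) -> return 1  (same call as traced above)
    -> return 3
    f(p=3) -> return 2  (same call as traced above)
  -> return 5
  f(p=4) -> return 3  (same call as traced above)
-> return 8

cnt is incremented once per call, so count the calls in each subtree. Let C(p) = number of calls made by f(p).
C(0) = C(1) = 1 (base case, no recursion); C(p) = 1 + C(p - 1) + C(p - 2) otherwise.
C(2) = 1 + C(1) + C(0) = 1 + 1 + 1 = 3
C(3) = 1 + C(2) + C(1) = 1 + 3 + 1 = 5
C(4) = 1 + C(3) + C(2) = 1 + 5 + 3 = 9
C(5) = 1 + C(4) + C(3) = 1 + 9 + 5 = 15
C(6) = 1 + C(5) + C(4) = 1 + 15 + 9 = 25
cnt = C(6) = 25

Final answer: 25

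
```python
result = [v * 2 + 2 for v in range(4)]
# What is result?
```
Trace:
  v=0
  v=1
  v=2
  v=3
  result=[2, 4, 6, 8]

Final answer: [2, 4, 6, 8]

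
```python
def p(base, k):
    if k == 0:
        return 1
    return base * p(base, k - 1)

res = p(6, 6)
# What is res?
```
Call trace:
p(base=6, k=6)
  p(base=6, k=5)
    p(base=6, k=4)
      p(base=6, k=3)
        p(base=6, k=2)
          p(base=6, k=1)
            p(base=6, k=0)
            -> return 1
          -> return 6
        -> return 36
      -> return 216
    -> return 1296
  -> return 7776
-> return 46656

Final answer: 46656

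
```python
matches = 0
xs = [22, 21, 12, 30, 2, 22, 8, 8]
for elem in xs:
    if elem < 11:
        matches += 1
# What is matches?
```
Trace:
  matches=0
  matches=0, elem=22
  matches=0, elem=21
  matches=0, elem=12
  matches=0, elem=30
  matches=1, elem=2
  matches=1, elem=22
  matches=2, elem=8
  matches=3, elem=8

Final answer: 3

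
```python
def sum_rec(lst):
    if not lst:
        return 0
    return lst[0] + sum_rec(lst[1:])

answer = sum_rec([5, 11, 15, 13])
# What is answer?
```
Call trace:
sum_rec(lst=[5, 11, 15, 13])
  sum_rec(lst=[11, 15, 13])
    sum_rec(lst=[15, 13])
      sum_rec(lst=[13])
        sum_rec(lst=[])
        -> return 0
      -> return 13
    -> return 28
  -> return 39
-> return 44

Final answer: 44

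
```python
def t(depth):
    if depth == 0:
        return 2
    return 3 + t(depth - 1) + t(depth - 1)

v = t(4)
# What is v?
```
Call trace (a repeated sub-call is expanded the first time; later identical calls just restate its return value):
t(depth=4)
  t(depth=3)
    t(depth=2)
      t(depth=1)
        t(depth=0)
        -> return 2
        t(depth=0)
        -> return 2
      -> return 7
      t(depth=1) -> return 7  (same call as traced above)
    -> return 17
    t(depth=2) -> return 17  (same call as traced above)
  -> return 37
  t(depth=3) -> return 37  (same call as traced above)
-> return 77

Final answer: 77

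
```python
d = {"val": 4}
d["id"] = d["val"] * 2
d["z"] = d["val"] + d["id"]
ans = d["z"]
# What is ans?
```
Trace:
  d={'val': 4}
  d={'val': 4, 'id': 8}
  d={'val': 4, 'id': 8, 'z': 12}
  d={'val': 4, 'id': 8, 'z': 12}, ans=12

Final answer: 12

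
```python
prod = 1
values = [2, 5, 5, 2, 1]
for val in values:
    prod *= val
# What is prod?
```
Trace:
  prod=1
  prod=2, val=2
  prod=10, val=5
  prod=50, val=5
  prod=100, val=2
  prod=100, val=1

Final answer: 100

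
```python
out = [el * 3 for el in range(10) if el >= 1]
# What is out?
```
Trace:
  el=0
  el=1
  el=2
  el=3
  el=4
  el=5
  el=6
  el=7
  el=8
  el=9
  out=[3, 6, 9, 12, 15, 18, 21, 24, 27]

Final answer: [3, 6, 9, 12, 15, 18, 21, 24, 27]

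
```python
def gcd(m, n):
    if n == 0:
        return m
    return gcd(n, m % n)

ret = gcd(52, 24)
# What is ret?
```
Call trace:
gcd(m=52, n=24)
  gcd(m=24, n=4)
    gcd(m=4, n=0)
    -> return 4
  -> return 4
-> return 4

Final answer: 4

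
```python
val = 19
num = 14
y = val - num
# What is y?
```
Trace:
  val=19
  val=19, num=14
  val=19, num=14, y=5

Final answer: 5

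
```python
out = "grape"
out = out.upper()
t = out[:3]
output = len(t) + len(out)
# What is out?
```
Trace:
  out='grape'
  out='GRAPE'
  out='GRAPE', t='GRA'
  out='GRAPE', t='GRA', output=8

Final answer: 'GRAPE'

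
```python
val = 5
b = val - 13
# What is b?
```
Trace:
  val=5
  val=5, b=-8

Final answer: -8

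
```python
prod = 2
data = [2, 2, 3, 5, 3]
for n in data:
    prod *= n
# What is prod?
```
Trace:
  prod=2
  prod=4, n=2
  prod=8, n=2
  prod=24, n=3
  prod=120, n=5
  prod=360, n=3

Final answer: 360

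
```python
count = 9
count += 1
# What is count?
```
Trace:
  count=9
  count=10

Final answer: 10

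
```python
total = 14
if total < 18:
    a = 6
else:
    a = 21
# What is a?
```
Trace:
  total=14
  total=14, a=6

Final answer: 6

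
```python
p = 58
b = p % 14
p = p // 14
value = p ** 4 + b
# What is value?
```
Trace:
  p=58
  p=58, b=2
  p=4, b=2
  p=4, b=2, value=258

Final answer: 258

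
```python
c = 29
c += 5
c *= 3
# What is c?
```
Trace:
  c=29
  c=34
  c=102

Final answer: 102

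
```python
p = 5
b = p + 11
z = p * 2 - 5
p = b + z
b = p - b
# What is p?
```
Trace:
  p=5
  p=5, b=16
  p=5, b=16, z=5
  p=21, b=16, z=5
  p=21, b=5, z=5

Final answer: 21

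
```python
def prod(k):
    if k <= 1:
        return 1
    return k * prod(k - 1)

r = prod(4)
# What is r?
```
Call trace:
prod(k=4)
  prod(k=3)
    prod(k=2)
      prod(k=1)
      -> return 1
    -> return 2
  -> return 6
-> return 24

Final answer: 24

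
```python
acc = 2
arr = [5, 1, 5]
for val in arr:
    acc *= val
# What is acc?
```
Trace:
  acc=2
  acc=10, val=5
  acc=10, val=1
  acc=50, val=5

Final answer: 50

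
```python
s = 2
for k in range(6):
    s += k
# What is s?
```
Trace:
  s=2
  s=2, k=0
  s=3, k=1
  s=5, k=2
  s=8, k=3
  s=12, k=4
  s=17, k=5

Final answer: 17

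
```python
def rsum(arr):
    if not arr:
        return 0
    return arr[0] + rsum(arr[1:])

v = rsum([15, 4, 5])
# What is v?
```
Call trace:
rsum(arr=[15, 4, 5])
  rsum(arr=[4, 5])
    rsum(arr=[5])
      rsum(arr=[])
      -> return 0
    -> return 5
  -> return 9
-> return 24

Final answer: 24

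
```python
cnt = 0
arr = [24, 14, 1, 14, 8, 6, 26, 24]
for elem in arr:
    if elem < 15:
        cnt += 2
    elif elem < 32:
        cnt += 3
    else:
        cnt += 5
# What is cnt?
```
Trace:
  cnt=0
  cnt=3, elem=24
  cnt=5, elem=14
  cnt=7, elem=1
  cnt=9, elem=14
  cnt=11, elem=8
  cnt=13, elem=6
  cnt=16, elem=26
  cnt=19, elem=24

Final answer: 19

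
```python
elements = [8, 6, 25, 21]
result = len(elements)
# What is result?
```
Trace:
  elements=[8, 6, 25, 21]
  elements=[8, 6, 25, 21], result=4

Final answer: 4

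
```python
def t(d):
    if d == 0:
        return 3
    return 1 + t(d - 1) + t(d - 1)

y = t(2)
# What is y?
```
Call trace (a repeated sub-call is expanded the first time; later identical calls just restate its return value):
t(d=2)
  t(d=1)
    t(d=0)
    -> return 3
    t(d=0)
    -> return 3
  -> return 7
  t(d=1) -> return 7  (same call as traced above)
-> return 15

Final answer: 15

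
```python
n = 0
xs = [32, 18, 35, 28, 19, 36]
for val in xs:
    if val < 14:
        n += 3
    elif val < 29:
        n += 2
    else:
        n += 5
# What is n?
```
Trace:
  n=0
  n=5, val=32
  n=7, val=18
  n=12, val=35
  n=14, val=28
  n=16, val=19
  n=21, val=36

Final answer: 21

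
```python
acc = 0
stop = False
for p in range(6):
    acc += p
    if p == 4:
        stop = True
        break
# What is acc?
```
Trace:
  acc=0
  acc=0, stop=False
  acc=0, stop=False, p=0
  acc=1, stop=False, p=1
  acc=3, stop=False, p=2
  acc=6, stop=False, p=3
  acc=10, stop=True, p=4

Final answer: 10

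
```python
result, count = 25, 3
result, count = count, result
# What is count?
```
Trace:
  result=25, count=3
  result=3, count=25

Final answer: 25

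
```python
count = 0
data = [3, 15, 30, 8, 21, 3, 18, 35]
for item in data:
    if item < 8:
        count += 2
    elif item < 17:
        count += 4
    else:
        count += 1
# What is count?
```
Trace:
  count=0
  count=2, item=3
  count=6, item=15
  count=7, item=30
  count=11, item=8
  count=12, item=21
  count=14, item=3
  count=15, item=18
  count=16, item=35

Final answer: 16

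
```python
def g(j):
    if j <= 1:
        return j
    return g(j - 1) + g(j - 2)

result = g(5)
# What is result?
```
Call trace (a repeated sub-call is expanded the first time; later identical calls just restate its return value):
g(j=5)
  g(j=4)
    g(j=3)
      g(j=2)
        g(j=1)
        -> return 1
        g(j=0)
        -> return 0
      -> return 1
      g(j=1)
      -> return 1
    -> return 2
    g(j=2) -> return 1  (same call as traced above)
  -> return 3
  g(j=3) -> return 2  (same call as traced above)
-> return 5

Final answer: 5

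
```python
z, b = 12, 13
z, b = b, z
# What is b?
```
Trace:
  z=12, b=13
  z=13, b=12

Final answer: 12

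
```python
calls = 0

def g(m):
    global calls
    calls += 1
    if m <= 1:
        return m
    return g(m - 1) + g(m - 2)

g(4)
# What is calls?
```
Call trace (a repeated sub-call is expanded the first time; later identical calls just restate its return value):
g(m=4)
  g(m=3)
    g(m=2)
      g(m=1)
      -> return 1
      g(m=0)
      -> return 0
    -> return 1
    g(m=1)
    -> return 1
  -> return 2
  g(m=2) -> return 1  (same call as traced above)
-> return 3

calls is incremented once per call, so count the calls in each subtree. Let C(m) = number of calls made by g(m).
C(0) = C(1) = 1 (base case, no recursion); C(m) = 1 + C(m - 1) + C(m - 2) otherwise.
C(2) = 1 + C(1) + C(0) = 1 + 1 + 1 = 3
C(3) = 1 + C(2) + C(1) = 1 + 3 + 1 = 5
C(4) = 1 + C(3) + C(2) = 1 + 5 + 3 = 9
calls = C(4) = 9

Final answer: 9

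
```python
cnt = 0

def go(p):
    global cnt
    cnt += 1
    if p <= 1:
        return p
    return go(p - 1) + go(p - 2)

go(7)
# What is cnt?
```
Call trace (a repeated sub-call is expanded the first time; later identical calls just restate its return value):
go(p=7)
  go(p=6)
    go(p=5)
      go(p=4)
        go(p=3)
          go(p=2)
            go(p=1)
            -> return 1
            go(p=0)
            -> return 0
          -> return 1
          go(p=1)
          -> return 1
        -> return 2
        go(p=2) -> return 1  (same call as traced above)
      -> return 3
      go(p=3) -> return 2  (same call as traced above)
    -> return 5
    go(p=4) -> return 3  (same call as traced above)
  -> return 8
  go(p=5) -> return 5  (same call as traced above)
-> return 13

cnt is incremented once per call, so count the calls in each subtree. Let C(p) = number of calls made by go(p).
C(0) = C(1) = 1 (base case, no recursion); C(p) = 1 + C(p - 1) + C(p - 2) otherwise.
C(2) = 1 + C(1) + C(0) = 1 + 1 + 1 = 3
C(3) = 1 + C(2) + C(1) = 1 + 3 + 1 = 5
C(4) = 1 + C(3) + C(2) = 1 + 5 + 3 = 9
C(5) = 1 + C(4) + C(3) = 1 + 9 + 5 = 15
C(6) = 1 + C(5) + C(4) = 1 + 15 + 9 = 25
C(7) = 1 + C(6) + C(5) = 1 + 25 + 15 = 41
cnt = C(7) = 41

Final answer: 41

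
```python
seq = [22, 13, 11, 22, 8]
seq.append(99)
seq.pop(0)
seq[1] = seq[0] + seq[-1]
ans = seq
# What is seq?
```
Trace:
  seq=[22, 13, 11, 22, 8]
  seq=[22, 13, 11, 22, 8, 99]
  seq=[13, 11, 22, 8, 99]
  seq=[13, 112, 22, 8, 99]
  seq=[13, 112, 22, 8, 99], ans=[13, 112, 22, 8, 99]

Final answer: [13, 112, 22, 8, 99]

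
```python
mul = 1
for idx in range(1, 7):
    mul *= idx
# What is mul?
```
Trace:
  mul=1
  mul=1, idx=1
  mul=2, idx=2
  mul=6, idx=3
  mul=24, idx=4
  mul=120, idx=5
  mul=720, idx=6

Final answer: 720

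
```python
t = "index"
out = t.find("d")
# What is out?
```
Trace:
  t='index'
  t='index', out=2

Final answer: 2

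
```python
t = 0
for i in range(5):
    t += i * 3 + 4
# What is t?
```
Trace:
  t=0
  t=4, i=0
  t=11, i=1
  t=21, i=2
  t=34, i=3
  t=50, i=4

Final answer: 50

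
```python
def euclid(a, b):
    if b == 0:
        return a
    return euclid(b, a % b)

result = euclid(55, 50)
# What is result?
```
Call trace:
euclid(a=55, b=50)
  euclid(a=50, b=5)
    euclid(a=5, b=0)
    -> return 5
  -> return 5
-> return 5

Final answer: 5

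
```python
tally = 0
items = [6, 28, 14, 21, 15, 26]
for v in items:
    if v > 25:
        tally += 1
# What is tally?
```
Trace:
  tally=0
  tally=0, v=6
  tally=1, v=28
  tally=1, v=14
  tally=1, v=21
  tally=1, v=15
  tally=2, v=26

Final answer: 2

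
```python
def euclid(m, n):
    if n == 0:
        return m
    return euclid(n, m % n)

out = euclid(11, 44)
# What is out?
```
Call trace:
euclid(m=11, n=44)
  euclid(m=44, n=11)
    euclid(m=11, n=0)
    -> return 11
  -> return 11
-> return 11

Final answer: 11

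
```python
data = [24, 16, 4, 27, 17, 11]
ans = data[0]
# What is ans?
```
Trace:
  data=[24, 16, 4, 27, 17, 11]
  data=[24, 16, 4, 27, 17, 11], ans=24

Final answer: 24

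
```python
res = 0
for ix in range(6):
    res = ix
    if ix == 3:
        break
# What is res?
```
Trace:
  res=0
  res=0, ix=0
  res=1, ix=1
  res=2, ix=2
  res=3, ix=3

Final answer: 3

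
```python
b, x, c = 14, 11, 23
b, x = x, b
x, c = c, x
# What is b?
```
Trace:
  b=14, x=11, c=23
  b=11, x=14, c=23
  b=11, x=23, c=14

Final answer: 11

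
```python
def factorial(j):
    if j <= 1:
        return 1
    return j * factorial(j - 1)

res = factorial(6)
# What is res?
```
Call trace:
factorial(j=6)
  factorial(j=5)
    factorial(j=4)
      factorial(j=3)
        factorial(j=2)
          factorial(j=1)
          -> return 1
        -> return 2
      -> return 6
    -> return 24
  -> return 120
-> return 720

Final answer: 720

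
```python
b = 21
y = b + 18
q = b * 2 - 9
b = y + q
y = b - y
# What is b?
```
Trace:
  b=21
  b=21, y=39
  b=21, y=39, q=33
  b=72, y=39, q=33
  b=72, y=33, q=33

Final answer: 72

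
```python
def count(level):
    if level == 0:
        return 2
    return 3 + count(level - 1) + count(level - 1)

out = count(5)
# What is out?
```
Call trace (a repeated sub-call is expanded the first time; later identical calls just restate its return value):
count(level=5)
  count(level=4)
    count(level=3)
      count(level=2)
        count(level=1)
          count(level=0)
          -> return 2
          count(level=0)
          -> return 2
        -> return 7
        count(level=1) -> return 7  (same call as traced above)
      -> return 17
      count(level=2) -> return 17  (same call as traced above)
    -> return 37
    count(level=3) -> return 37  (same call as traced above)
  -> return 77
  count(level=4) -> return 77  (same call as traced above)
-> return 157

Final answer: 157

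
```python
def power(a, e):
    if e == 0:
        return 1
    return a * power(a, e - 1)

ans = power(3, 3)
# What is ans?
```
Call trace:
power(a=3, e=3)
  power(a=3, e=2)
    power(a=3, e=1)
      power(a=3, e=0)
      -> return 1
    -> return 3
  -> return 9
-> return 27

Final answer: 27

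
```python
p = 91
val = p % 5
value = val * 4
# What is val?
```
Trace:
  p=91
  p=91, val=1
  p=91, val=1, value=4

Final answer: 1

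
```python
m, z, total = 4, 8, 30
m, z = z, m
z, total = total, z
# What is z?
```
Trace:
  m=4, z=8, total=30
  m=8, z=4, total=30
  m=8, z=30, total=4

Final answer: 30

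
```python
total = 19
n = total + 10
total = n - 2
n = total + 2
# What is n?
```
Trace:
  total=19
  total=19, n=29
  total=27, n=29
  total=27, n=29

Final answer: 29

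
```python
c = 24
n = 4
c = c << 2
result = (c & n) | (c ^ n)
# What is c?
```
Trace:
  c=24
  c=24, n=4
  c=96, n=4
  c=96, n=4, result=100

Final answer: 96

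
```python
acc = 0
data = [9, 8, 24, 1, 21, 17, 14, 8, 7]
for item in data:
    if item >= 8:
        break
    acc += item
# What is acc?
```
Trace:
  acc=0
  acc=0, item=9

Final answer: 0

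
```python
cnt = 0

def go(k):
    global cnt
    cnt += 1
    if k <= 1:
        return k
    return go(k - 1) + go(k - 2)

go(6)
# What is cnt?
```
Call trace (a repeated sub-call is expanded the first time; later identical calls just restate its return value):
go(k=6)
  go(k=5)
    go(k=4)
      go(k=3)
        go(k=2)
          go(k=1)
          -> return 1
          go(k=0)
          -> return 0
        -> return 1
        go(k=1)
        -> return 1
      -> return 2
      go(k=2) -> return 1  (same call as traced above)
    -> return 3
    go(k=3) -> return 2  (same call as traced above)
  -> return 5
  go(k=4) -> return 3  (same call as traced above)
-> return 8

cnt is incremented once per call, so count the calls in each subtree. Let C(k) = number of calls made by go(k).
C(0) = C(1) = 1 (base case, no recursion); C(k) = 1 + C(k - 1) + C(k - 2) otherwise.
C(2) = 1 + C(1) + C(0) = 1 + 1 + 1 = 3
C(3) = 1 + C(2) + C(1) = 1 + 3 + 1 = 5
C(4) = 1 + C(3) + C(2) = 1 + 5 + 3 = 9
C(5) = 1 + C(4) + C(3) = 1 + 9 + 5 = 15
C(6) = 1 + C(5) + C(4) = 1 + 15 + 9 = 25
cnt = C(6) = 25

Final answer: 25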